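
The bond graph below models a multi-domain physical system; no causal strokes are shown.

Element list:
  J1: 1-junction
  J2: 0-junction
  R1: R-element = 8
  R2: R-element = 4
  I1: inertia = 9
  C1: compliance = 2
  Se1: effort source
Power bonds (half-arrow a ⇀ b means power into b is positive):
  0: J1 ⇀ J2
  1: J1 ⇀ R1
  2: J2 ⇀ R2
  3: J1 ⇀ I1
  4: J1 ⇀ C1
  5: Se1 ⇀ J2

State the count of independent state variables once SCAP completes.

β5 stroke→J2  (Se1 (Se) sets effort on bond)
β0 stroke→J1  (common-e at J2 fixed by 5)
β2 stroke→R2  (J2: bond 5 brought effort, rest push out)
β3 stroke→I1  (prefer integral on I1)
β1 stroke→J1  (J1 flow already set via bond 3)
β4 stroke→J1  (J1 flow already set via bond 3)

2  (C1, I1 all integral)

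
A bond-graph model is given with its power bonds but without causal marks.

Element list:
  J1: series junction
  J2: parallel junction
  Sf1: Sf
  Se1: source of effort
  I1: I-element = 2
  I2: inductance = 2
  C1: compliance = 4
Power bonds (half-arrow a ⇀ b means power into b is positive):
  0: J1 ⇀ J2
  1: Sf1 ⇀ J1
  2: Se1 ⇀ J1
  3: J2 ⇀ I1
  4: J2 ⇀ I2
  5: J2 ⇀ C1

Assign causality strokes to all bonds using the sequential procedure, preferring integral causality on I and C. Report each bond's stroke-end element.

#1 →Sf1  (Sf1: flow source, stroke at near end)
#2 →J1  (Se1 fixes effort; stroke away)
#0 →J1  (common-f at J1 fixed by 1)
#3 →I1  (I1 integral (f out))
#4 →I2  (I2 integral (f out))
#5 →J2  (only one effort-in slot at J2)

b0 stroke→J1
b1 stroke→Sf1
b2 stroke→J1
b3 stroke→I1
b4 stroke→I2
b5 stroke→J2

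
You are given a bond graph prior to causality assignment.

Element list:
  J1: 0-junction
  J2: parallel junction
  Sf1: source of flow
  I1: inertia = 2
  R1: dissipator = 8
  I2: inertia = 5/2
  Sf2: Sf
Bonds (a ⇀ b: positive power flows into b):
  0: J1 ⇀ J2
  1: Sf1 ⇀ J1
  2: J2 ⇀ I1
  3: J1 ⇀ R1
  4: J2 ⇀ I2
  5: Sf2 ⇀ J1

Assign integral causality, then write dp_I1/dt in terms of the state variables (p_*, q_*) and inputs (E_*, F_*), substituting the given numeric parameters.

#1 stroke→Sf1  (Sf1 fixes flow; stroke at Sf1)
#5 stroke→Sf2  (Sf2 (Sf) sets flow on bond)
#2 stroke→I1  (prefer integral on I1)
#4 stroke→I2  (I2: I, integral causality)
#0 stroke→J2  (only one effort-in slot at J2)
#3 stroke→J1  (J1: last free bond brings effort in)

dp_I1/dt = 8*F_Sf1 + 8*F_Sf2 - 4*p_I1 - 16*p_I2/5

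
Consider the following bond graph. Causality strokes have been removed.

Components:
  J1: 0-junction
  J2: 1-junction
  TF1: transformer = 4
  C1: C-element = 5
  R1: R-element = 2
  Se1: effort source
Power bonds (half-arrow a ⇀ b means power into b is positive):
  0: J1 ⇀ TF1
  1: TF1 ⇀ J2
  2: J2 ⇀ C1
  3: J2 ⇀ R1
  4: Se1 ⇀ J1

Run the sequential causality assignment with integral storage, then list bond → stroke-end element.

#0 →TF1
#1 →J2
#2 →J2
#3 →R1
#4 →J1

β4 |J1  (Se1 (Se) sets effort on bond)
β0 |TF1  (common-e at J1 fixed by 4)
β1 |J2  (TF1: transformer flips bond 0)
β2 |J2  (C1: C, integral causality)
β3 |R1  (J2: last free bond brings flow in)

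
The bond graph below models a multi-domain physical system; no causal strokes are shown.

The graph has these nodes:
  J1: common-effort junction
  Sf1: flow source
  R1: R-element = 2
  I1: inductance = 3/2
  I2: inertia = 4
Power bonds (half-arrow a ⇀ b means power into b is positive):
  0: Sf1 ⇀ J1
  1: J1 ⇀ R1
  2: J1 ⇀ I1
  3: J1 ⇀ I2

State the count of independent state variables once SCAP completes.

b0 stroke at Sf1  (Sf1 fixes flow; stroke at Sf1)
b2 stroke at I1  (I1 outputs flow p/I1)
b3 stroke at I2  (I2 outputs flow p/I2)
b1 stroke at J1  (J1: last free bond brings effort in)

2  (I1, I2 all integral)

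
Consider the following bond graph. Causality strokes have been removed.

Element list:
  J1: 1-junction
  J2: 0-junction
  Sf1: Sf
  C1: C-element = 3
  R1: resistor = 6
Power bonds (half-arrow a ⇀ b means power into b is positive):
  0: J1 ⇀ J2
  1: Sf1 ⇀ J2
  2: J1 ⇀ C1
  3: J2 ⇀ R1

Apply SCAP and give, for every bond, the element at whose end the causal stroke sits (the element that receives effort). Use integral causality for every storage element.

b1 stroke→Sf1  (Sf1 fixes flow; stroke at Sf1)
b2 stroke→J1  (C1: C, integral causality)
b0 stroke→J2  (closing 1-jn rule on J1)
b3 stroke→R1  (J2: bond 0 brought effort, rest push out)

β0 |J2
β1 |Sf1
β2 |J1
β3 |R1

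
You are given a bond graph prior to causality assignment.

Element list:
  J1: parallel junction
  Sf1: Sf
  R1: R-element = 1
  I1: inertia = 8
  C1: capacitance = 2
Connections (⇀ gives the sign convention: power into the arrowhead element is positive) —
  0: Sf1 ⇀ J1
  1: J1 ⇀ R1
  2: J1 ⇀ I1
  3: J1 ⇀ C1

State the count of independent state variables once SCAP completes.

2  (C1, I1 all integral)

bond 0 |Sf1  (source Sf1 imposes f)
bond 2 |I1  (I1 outputs flow p/I1)
bond 3 |J1  (C1 outputs effort q/C1)
bond 1 |R1  (common-e at J1 fixed by 3)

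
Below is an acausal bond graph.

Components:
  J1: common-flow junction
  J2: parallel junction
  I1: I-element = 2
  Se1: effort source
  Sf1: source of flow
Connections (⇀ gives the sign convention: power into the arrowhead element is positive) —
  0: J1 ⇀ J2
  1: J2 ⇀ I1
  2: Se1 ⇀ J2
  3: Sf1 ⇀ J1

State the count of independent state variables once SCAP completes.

#2 stroke at J2  (Se1 fixes effort; stroke away)
#3 stroke at Sf1  (Sf1 fixes flow; stroke at Sf1)
#0 stroke at J1  (J1: bond 3 brought flow, rest push out)
#1 stroke at I1  (J2: bond 2 brought effort, rest push out)

1  (I1 all integral)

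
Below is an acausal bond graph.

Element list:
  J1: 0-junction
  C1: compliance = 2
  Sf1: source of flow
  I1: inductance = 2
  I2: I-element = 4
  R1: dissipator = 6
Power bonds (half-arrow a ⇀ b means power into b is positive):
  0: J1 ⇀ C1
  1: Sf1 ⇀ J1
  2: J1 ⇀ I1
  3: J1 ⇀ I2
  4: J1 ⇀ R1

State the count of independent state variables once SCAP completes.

#1 |Sf1  (Sf1 fixes flow; stroke at Sf1)
#0 |J1  (C1 outputs effort q/C1)
#2 |I1  (common-e at J1 fixed by 0)
#3 |I2  (J1: bond 0 brought effort, rest push out)
#4 |R1  (J1 effort already set via bond 0)

3  (C1, I1, I2 all integral)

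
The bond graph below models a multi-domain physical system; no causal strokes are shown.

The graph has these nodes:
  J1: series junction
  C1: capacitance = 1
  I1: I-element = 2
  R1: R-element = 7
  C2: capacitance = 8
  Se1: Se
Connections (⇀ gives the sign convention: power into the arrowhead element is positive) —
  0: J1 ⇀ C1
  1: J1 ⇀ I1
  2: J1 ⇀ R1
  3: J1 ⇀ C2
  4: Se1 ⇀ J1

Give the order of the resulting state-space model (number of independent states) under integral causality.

β4 stroke→J1  (Se1 (Se) sets effort on bond)
β0 stroke→J1  (C1: C, integral causality)
β1 stroke→I1  (I1: I, integral causality)
β2 stroke→J1  (common-f at J1 fixed by 1)
β3 stroke→J1  (1-jn J1 has f-setter on 1)

3  (C1, C2, I1 all integral)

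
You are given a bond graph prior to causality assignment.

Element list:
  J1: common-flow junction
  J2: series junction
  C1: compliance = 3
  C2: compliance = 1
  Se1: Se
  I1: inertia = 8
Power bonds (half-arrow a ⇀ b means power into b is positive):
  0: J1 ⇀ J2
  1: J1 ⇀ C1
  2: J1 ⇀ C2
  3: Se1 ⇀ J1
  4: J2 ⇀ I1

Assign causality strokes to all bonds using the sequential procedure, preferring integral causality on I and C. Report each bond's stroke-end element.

b3 stroke at J1  (Se1 fixes effort; stroke away)
b1 stroke at J1  (C1 integral (e out))
b2 stroke at J1  (prefer integral on C2)
b0 stroke at J2  (J1: last free bond brings flow in)
b4 stroke at I1  (closing 1-jn rule on J2)

β0 stroke at J2
β1 stroke at J1
β2 stroke at J1
β3 stroke at J1
β4 stroke at I1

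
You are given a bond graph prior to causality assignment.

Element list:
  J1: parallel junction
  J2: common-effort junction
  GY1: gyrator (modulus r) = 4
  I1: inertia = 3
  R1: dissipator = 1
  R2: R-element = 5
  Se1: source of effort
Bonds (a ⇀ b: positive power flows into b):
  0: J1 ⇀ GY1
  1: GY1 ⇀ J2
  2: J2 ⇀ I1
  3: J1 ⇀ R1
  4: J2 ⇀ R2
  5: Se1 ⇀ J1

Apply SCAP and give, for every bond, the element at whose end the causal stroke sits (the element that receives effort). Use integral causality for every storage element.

bond 0 stroke at GY1
bond 1 stroke at GY1
bond 2 stroke at I1
bond 3 stroke at R1
bond 4 stroke at J2
bond 5 stroke at J1

b5 →J1  (source Se1 imposes e)
b0 →GY1  (common-e at J1 fixed by 5)
b3 →R1  (common-e at J1 fixed by 5)
b1 →GY1  (GY1: gyrator matches bond 0)
b2 →I1  (I1: I, integral causality)
b4 →J2  (only one effort-in slot at J2)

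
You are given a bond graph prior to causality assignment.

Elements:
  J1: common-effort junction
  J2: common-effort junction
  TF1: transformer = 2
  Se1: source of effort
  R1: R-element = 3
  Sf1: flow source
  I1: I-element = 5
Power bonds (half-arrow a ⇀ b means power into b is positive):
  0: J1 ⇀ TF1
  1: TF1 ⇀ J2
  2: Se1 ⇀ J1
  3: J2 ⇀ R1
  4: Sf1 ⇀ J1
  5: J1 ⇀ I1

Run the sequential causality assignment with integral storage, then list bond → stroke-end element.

bond 0 stroke→TF1
bond 1 stroke→J2
bond 2 stroke→J1
bond 3 stroke→R1
bond 4 stroke→Sf1
bond 5 stroke→I1

bond 2 |J1  (Se1: effort source, stroke at far end)
bond 4 |Sf1  (Sf1 fixes flow; stroke at Sf1)
bond 0 |TF1  (0-jn J1 has e-setter on 2)
bond 5 |I1  (common-e at J1 fixed by 2)
bond 1 |J2  (TF TF1: opposite of bond 0)
bond 3 |R1  (common-e at J2 fixed by 1)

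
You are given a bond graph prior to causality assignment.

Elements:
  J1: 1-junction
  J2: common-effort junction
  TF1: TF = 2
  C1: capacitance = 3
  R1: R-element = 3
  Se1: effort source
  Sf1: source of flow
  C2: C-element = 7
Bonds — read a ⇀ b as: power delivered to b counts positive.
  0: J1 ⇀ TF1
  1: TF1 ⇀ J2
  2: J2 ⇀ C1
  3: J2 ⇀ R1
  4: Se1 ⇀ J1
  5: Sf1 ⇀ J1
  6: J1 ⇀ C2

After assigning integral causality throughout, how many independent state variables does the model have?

β4 stroke at J1  (Se1 fixes effort; stroke away)
β5 stroke at Sf1  (Sf1 (Sf) sets flow on bond)
β0 stroke at J1  (J1: bond 5 brought flow, rest push out)
β6 stroke at J1  (common-f at J1 fixed by 5)
β1 stroke at TF1  (TF TF1: opposite of bond 0)
β2 stroke at J2  (C1: C, integral causality)
β3 stroke at R1  (0-jn J2 has e-setter on 2)

2  (C1, C2 all integral)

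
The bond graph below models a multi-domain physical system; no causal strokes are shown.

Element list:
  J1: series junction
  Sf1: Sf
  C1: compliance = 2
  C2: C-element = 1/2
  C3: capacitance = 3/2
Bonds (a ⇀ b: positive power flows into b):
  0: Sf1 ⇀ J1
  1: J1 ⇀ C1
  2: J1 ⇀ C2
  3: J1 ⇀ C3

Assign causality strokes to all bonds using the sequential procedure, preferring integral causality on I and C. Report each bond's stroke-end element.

#0 stroke at Sf1  (Sf1 fixes flow; stroke at Sf1)
#1 stroke at J1  (J1: bond 0 brought flow, rest push out)
#2 stroke at J1  (J1 flow already set via bond 0)
#3 stroke at J1  (1-jn J1 has f-setter on 0)

β0 →Sf1
β1 →J1
β2 →J1
β3 →J1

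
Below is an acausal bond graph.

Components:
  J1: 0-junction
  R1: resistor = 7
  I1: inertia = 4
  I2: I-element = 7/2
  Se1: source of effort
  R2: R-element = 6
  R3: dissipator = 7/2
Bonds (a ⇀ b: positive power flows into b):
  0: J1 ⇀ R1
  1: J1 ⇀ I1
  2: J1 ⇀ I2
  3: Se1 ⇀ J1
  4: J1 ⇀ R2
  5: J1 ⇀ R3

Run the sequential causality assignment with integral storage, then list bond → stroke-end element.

b3 stroke→J1  (Se1 (Se) sets effort on bond)
b0 stroke→R1  (common-e at J1 fixed by 3)
b1 stroke→I1  (J1: bond 3 brought effort, rest push out)
b2 stroke→I2  (0-jn J1 has e-setter on 3)
b4 stroke→R2  (common-e at J1 fixed by 3)
b5 stroke→R3  (J1: bond 3 brought effort, rest push out)

β0 stroke→R1
β1 stroke→I1
β2 stroke→I2
β3 stroke→J1
β4 stroke→R2
β5 stroke→R3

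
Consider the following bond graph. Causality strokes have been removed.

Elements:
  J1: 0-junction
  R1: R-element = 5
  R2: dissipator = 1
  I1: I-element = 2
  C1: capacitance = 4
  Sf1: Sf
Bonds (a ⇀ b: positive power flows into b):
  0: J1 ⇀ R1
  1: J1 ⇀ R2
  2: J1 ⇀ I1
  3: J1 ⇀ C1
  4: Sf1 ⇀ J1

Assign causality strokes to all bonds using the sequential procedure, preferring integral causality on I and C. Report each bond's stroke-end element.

bond 4 stroke at Sf1  (Sf1 (Sf) sets flow on bond)
bond 2 stroke at I1  (I1: I, integral causality)
bond 3 stroke at J1  (prefer integral on C1)
bond 0 stroke at R1  (common-e at J1 fixed by 3)
bond 1 stroke at R2  (0-jn J1 has e-setter on 3)

#0 |R1
#1 |R2
#2 |I1
#3 |J1
#4 |Sf1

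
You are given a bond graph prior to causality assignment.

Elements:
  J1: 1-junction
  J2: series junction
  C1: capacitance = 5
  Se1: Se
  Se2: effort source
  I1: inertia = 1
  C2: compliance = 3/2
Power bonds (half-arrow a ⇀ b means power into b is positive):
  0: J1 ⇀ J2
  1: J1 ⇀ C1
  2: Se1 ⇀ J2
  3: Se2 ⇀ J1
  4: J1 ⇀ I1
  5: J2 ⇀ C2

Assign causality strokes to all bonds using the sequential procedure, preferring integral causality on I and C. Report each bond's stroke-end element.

β0 |J1
β1 |J1
β2 |J2
β3 |J1
β4 |I1
β5 |J2

b2 |J2  (Se1 fixes effort; stroke away)
b3 |J1  (Se2 fixes effort; stroke away)
b1 |J1  (C1 integral (e out))
b4 |I1  (I1 integral (f out))
b0 |J1  (J1: bond 4 brought flow, rest push out)
b5 |J2  (J2: bond 0 brought flow, rest push out)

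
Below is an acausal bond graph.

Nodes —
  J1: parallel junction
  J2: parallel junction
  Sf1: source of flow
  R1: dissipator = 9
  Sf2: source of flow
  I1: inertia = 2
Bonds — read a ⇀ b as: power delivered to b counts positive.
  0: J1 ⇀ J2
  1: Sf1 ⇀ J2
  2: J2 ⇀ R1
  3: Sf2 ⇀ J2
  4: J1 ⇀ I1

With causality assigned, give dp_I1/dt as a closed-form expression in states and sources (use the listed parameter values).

bond 1 →Sf1  (Sf1 fixes flow; stroke at Sf1)
bond 3 →Sf2  (source Sf2 imposes f)
bond 4 →I1  (I1: I, integral causality)
bond 0 →J1  (J1 needs exactly one e-in)
bond 2 →J2  (J2 needs exactly one e-in)

dp_I1/dt = 9*F_Sf1 + 9*F_Sf2 - 9*p_I1/2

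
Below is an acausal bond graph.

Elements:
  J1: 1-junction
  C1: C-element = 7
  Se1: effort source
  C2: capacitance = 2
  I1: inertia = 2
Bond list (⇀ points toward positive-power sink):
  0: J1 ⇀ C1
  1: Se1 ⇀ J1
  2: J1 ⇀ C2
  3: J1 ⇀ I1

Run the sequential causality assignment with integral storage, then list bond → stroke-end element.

bond 0 stroke→J1
bond 1 stroke→J1
bond 2 stroke→J1
bond 3 stroke→I1

β1 stroke at J1  (Se1 fixes effort; stroke away)
β0 stroke at J1  (C1: C, integral causality)
β2 stroke at J1  (prefer integral on C2)
β3 stroke at I1  (only one flow-in slot at J1)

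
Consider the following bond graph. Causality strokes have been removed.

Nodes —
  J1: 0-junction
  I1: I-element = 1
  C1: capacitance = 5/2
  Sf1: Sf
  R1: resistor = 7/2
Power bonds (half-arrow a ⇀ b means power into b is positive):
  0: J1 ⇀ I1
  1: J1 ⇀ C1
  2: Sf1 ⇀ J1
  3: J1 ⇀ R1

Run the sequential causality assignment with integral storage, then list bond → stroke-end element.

b0 →I1
b1 →J1
b2 →Sf1
b3 →R1

β2 →Sf1  (source Sf1 imposes f)
β0 →I1  (I1 integral (f out))
β1 →J1  (C1 integral (e out))
β3 →R1  (J1 effort already set via bond 1)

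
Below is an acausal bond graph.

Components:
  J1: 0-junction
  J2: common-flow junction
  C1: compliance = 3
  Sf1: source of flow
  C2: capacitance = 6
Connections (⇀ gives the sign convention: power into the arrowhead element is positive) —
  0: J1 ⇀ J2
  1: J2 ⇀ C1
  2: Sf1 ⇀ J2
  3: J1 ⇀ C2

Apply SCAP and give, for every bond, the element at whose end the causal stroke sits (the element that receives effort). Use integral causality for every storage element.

bond 2 |Sf1  (Sf1: flow source, stroke at near end)
bond 0 |J2  (1-jn J2 has f-setter on 2)
bond 1 |J2  (1-jn J2 has f-setter on 2)
bond 3 |J1  (closing 0-jn rule on J1)

bond 0 stroke at J2
bond 1 stroke at J2
bond 2 stroke at Sf1
bond 3 stroke at J1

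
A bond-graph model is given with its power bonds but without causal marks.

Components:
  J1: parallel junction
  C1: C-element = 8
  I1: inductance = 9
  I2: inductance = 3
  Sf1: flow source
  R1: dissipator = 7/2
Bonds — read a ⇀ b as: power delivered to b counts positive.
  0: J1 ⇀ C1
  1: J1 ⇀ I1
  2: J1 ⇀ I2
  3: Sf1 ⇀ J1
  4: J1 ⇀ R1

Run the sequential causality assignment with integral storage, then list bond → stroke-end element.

bond 3 →Sf1  (source Sf1 imposes f)
bond 0 →J1  (prefer integral on C1)
bond 1 →I1  (J1: bond 0 brought effort, rest push out)
bond 2 →I2  (common-e at J1 fixed by 0)
bond 4 →R1  (J1: bond 0 brought effort, rest push out)

#0 |J1
#1 |I1
#2 |I2
#3 |Sf1
#4 |R1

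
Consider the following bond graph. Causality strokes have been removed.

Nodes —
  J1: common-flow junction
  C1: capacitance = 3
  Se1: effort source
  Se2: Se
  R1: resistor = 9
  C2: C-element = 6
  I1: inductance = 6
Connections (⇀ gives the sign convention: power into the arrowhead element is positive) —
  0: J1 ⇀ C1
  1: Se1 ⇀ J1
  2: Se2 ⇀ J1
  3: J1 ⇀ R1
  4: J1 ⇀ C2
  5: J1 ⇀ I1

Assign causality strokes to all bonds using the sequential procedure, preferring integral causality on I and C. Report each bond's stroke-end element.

β1 →J1  (Se1 fixes effort; stroke away)
β2 →J1  (source Se2 imposes e)
β0 →J1  (C1 integral (e out))
β4 →J1  (C2: C, integral causality)
β5 →I1  (prefer integral on I1)
β3 →J1  (common-f at J1 fixed by 5)

b0 stroke→J1
b1 stroke→J1
b2 stroke→J1
b3 stroke→J1
b4 stroke→J1
b5 stroke→I1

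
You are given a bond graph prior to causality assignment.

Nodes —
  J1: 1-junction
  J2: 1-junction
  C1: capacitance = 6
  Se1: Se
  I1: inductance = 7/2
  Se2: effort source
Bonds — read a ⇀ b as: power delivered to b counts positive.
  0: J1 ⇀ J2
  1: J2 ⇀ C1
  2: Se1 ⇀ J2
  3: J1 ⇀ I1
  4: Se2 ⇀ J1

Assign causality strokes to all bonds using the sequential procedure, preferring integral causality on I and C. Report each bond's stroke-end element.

#2 |J2  (Se1 fixes effort; stroke away)
#4 |J1  (Se2: effort source, stroke at far end)
#1 |J2  (C1: C, integral causality)
#0 |J1  (only one flow-in slot at J2)
#3 |I1  (J1 needs exactly one f-in)

#0 stroke at J1
#1 stroke at J2
#2 stroke at J2
#3 stroke at I1
#4 stroke at J1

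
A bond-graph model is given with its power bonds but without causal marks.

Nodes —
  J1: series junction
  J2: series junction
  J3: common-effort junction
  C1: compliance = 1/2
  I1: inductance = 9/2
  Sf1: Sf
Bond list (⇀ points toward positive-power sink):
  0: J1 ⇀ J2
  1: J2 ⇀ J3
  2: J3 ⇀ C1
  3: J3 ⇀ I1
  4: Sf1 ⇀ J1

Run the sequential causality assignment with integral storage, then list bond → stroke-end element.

b0 stroke at J1
b1 stroke at J2
b2 stroke at J3
b3 stroke at I1
b4 stroke at Sf1

b4 |Sf1  (Sf1: flow source, stroke at near end)
b0 |J1  (common-f at J1 fixed by 4)
b1 |J2  (1-jn J2 has f-setter on 0)
b2 |J3  (C1: C, integral causality)
b3 |I1  (0-jn J3 has e-setter on 2)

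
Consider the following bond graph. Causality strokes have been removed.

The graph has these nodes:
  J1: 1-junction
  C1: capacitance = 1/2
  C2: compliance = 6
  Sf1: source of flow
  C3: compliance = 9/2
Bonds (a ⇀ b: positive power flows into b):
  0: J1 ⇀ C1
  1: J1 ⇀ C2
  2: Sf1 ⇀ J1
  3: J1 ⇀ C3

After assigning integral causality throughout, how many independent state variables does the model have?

3  (C1, C2, C3 all integral)

bond 2 stroke at Sf1  (Sf1: flow source, stroke at near end)
bond 0 stroke at J1  (common-f at J1 fixed by 2)
bond 1 stroke at J1  (J1 flow already set via bond 2)
bond 3 stroke at J1  (J1: bond 2 brought flow, rest push out)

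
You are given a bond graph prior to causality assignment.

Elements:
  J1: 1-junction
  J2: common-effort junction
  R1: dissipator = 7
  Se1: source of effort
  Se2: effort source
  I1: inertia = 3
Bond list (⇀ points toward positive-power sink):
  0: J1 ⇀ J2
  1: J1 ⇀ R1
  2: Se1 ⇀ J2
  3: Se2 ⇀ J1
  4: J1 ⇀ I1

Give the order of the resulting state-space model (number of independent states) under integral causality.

b2 →J2  (Se1 (Se) sets effort on bond)
b3 →J1  (Se2 (Se) sets effort on bond)
b0 →J1  (common-e at J2 fixed by 2)
b4 →I1  (I1: I, integral causality)
b1 →J1  (1-jn J1 has f-setter on 4)

1  (I1 all integral)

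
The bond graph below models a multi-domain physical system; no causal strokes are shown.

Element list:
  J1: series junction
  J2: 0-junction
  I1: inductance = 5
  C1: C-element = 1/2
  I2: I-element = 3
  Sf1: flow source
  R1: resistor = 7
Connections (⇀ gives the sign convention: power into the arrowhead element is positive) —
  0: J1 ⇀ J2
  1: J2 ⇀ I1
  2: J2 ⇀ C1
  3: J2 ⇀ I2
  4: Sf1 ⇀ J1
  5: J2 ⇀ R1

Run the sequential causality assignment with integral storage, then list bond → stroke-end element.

#4 stroke at Sf1  (Sf1 (Sf) sets flow on bond)
#0 stroke at J1  (J1 flow already set via bond 4)
#1 stroke at I1  (I1: I, integral causality)
#2 stroke at J2  (C1: C, integral causality)
#3 stroke at I2  (0-jn J2 has e-setter on 2)
#5 stroke at R1  (J2 effort already set via bond 2)

β0 |J1
β1 |I1
β2 |J2
β3 |I2
β4 |Sf1
β5 |R1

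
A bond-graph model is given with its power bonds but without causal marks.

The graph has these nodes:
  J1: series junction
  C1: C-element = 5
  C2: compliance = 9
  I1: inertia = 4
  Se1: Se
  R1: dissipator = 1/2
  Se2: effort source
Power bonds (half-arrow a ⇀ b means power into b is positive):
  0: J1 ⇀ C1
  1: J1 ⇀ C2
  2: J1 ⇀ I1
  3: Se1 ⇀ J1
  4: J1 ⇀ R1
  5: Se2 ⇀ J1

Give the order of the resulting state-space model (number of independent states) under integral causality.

#3 stroke→J1  (source Se1 imposes e)
#5 stroke→J1  (Se2 fixes effort; stroke away)
#0 stroke→J1  (prefer integral on C1)
#1 stroke→J1  (C2: C, integral causality)
#2 stroke→I1  (I1 integral (f out))
#4 stroke→J1  (J1: bond 2 brought flow, rest push out)

3  (C1, C2, I1 all integral)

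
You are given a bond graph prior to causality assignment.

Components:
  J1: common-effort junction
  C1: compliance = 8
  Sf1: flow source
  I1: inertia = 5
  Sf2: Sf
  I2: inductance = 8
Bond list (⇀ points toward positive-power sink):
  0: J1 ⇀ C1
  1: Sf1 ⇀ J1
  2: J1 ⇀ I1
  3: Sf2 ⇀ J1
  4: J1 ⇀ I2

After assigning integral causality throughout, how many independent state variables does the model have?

3  (C1, I1, I2 all integral)

#1 →Sf1  (Sf1 (Sf) sets flow on bond)
#3 →Sf2  (Sf2 (Sf) sets flow on bond)
#0 →J1  (prefer integral on C1)
#2 →I1  (J1: bond 0 brought effort, rest push out)
#4 →I2  (common-e at J1 fixed by 0)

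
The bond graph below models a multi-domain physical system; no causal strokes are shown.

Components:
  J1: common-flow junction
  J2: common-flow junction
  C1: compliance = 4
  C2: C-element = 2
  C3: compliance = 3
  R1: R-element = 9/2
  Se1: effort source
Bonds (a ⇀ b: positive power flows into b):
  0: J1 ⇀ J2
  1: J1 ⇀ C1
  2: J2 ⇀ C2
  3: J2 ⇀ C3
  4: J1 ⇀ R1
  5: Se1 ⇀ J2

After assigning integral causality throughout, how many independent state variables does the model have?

3  (C1, C2, C3 all integral)

β5 stroke→J2  (Se1 (Se) sets effort on bond)
β1 stroke→J1  (C1 outputs effort q/C1)
β2 stroke→J2  (C2 integral (e out))
β3 stroke→J2  (prefer integral on C3)
β0 stroke→J1  (closing 1-jn rule on J2)
β4 stroke→R1  (closing 1-jn rule on J1)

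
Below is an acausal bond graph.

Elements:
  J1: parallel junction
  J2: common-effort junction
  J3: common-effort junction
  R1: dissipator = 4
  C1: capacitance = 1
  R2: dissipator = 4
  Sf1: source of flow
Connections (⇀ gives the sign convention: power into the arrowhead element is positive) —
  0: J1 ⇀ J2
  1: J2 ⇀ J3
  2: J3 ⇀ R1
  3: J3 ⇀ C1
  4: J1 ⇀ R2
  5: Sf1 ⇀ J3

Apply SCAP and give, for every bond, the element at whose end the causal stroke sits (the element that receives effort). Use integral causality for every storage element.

b0 stroke→J1
b1 stroke→J2
b2 stroke→R1
b3 stroke→J3
b4 stroke→R2
b5 stroke→Sf1

bond 5 stroke→Sf1  (Sf1 fixes flow; stroke at Sf1)
bond 3 stroke→J3  (C1 outputs effort q/C1)
bond 1 stroke→J2  (common-e at J3 fixed by 3)
bond 2 stroke→R1  (0-jn J3 has e-setter on 3)
bond 0 stroke→J1  (J2 effort already set via bond 1)
bond 4 stroke→R2  (J1: bond 0 brought effort, rest push out)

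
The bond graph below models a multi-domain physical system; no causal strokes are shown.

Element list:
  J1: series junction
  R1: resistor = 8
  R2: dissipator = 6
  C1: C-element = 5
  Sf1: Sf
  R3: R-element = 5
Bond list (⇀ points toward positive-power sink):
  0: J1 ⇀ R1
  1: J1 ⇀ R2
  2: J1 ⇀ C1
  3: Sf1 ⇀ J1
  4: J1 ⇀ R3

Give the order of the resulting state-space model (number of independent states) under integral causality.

#3 →Sf1  (Sf1: flow source, stroke at near end)
#0 →J1  (1-jn J1 has f-setter on 3)
#1 →J1  (1-jn J1 has f-setter on 3)
#2 →J1  (J1: bond 3 brought flow, rest push out)
#4 →J1  (1-jn J1 has f-setter on 3)

1  (C1 all integral)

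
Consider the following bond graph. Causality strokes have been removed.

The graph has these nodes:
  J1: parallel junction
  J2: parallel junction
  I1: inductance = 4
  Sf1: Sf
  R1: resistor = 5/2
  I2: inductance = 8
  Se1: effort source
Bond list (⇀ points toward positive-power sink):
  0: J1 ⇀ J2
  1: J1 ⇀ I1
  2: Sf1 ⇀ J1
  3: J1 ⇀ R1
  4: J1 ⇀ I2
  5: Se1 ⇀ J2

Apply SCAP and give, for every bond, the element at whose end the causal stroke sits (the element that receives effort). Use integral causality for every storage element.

β2 stroke→Sf1  (Sf1: flow source, stroke at near end)
β5 stroke→J2  (Se1 (Se) sets effort on bond)
β0 stroke→J1  (0-jn J2 has e-setter on 5)
β1 stroke→I1  (J1 effort already set via bond 0)
β3 stroke→R1  (0-jn J1 has e-setter on 0)
β4 stroke→I2  (common-e at J1 fixed by 0)

b0 |J1
b1 |I1
b2 |Sf1
b3 |R1
b4 |I2
b5 |J2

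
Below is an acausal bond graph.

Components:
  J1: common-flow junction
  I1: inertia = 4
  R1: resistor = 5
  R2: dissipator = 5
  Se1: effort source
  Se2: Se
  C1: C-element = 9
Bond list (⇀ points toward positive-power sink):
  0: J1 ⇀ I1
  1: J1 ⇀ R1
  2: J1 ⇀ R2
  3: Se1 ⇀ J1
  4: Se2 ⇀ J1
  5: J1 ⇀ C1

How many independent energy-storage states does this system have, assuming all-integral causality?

2  (C1, I1 all integral)

bond 3 |J1  (Se1 fixes effort; stroke away)
bond 4 |J1  (source Se2 imposes e)
bond 0 |I1  (I1 outputs flow p/I1)
bond 1 |J1  (J1 flow already set via bond 0)
bond 2 |J1  (common-f at J1 fixed by 0)
bond 5 |J1  (J1: bond 0 brought flow, rest push out)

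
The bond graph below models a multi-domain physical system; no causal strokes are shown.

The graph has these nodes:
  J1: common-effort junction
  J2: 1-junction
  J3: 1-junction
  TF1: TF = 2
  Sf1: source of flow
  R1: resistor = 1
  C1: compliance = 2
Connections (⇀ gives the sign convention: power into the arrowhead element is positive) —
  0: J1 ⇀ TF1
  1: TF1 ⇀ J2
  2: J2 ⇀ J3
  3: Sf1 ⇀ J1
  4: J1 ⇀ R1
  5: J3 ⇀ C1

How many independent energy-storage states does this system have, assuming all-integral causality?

b3 stroke→Sf1  (Sf1 (Sf) sets flow on bond)
b5 stroke→J3  (C1 outputs effort q/C1)
b2 stroke→J2  (J3 needs exactly one f-in)
b1 stroke→TF1  (J2: last free bond brings flow in)
b0 stroke→J1  (through TF1, causality passes straight; one stroke at TF1)
b4 stroke→R1  (J1: bond 0 brought effort, rest push out)

1  (C1 all integral)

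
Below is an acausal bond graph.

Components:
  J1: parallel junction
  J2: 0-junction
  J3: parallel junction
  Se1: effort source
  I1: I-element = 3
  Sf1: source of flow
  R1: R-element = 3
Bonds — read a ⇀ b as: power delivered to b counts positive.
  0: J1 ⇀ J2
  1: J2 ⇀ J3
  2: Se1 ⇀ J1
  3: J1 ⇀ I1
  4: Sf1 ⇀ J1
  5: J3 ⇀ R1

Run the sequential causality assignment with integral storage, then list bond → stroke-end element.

b0 stroke→J2
b1 stroke→J3
b2 stroke→J1
b3 stroke→I1
b4 stroke→Sf1
b5 stroke→R1

bond 2 →J1  (Se1 fixes effort; stroke away)
bond 4 →Sf1  (Sf1 (Sf) sets flow on bond)
bond 0 →J2  (J1 effort already set via bond 2)
bond 3 →I1  (J1 effort already set via bond 2)
bond 1 →J3  (J2: bond 0 brought effort, rest push out)
bond 5 →R1  (J3 effort already set via bond 1)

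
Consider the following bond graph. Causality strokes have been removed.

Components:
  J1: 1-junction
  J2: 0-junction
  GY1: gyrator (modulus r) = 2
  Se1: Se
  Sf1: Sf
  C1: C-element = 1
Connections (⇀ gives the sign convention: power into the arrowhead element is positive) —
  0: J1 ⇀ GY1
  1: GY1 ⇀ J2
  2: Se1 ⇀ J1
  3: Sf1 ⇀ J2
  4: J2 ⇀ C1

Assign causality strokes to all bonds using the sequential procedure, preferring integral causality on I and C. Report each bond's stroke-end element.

b2 stroke at J1  (source Se1 imposes e)
b3 stroke at Sf1  (Sf1: flow source, stroke at near end)
b0 stroke at GY1  (J1 needs exactly one f-in)
b1 stroke at GY1  (through GY1, causality inverts; strokes same side of GY1)
b4 stroke at J2  (J2: last free bond brings effort in)

bond 0 stroke at GY1
bond 1 stroke at GY1
bond 2 stroke at J1
bond 3 stroke at Sf1
bond 4 stroke at J2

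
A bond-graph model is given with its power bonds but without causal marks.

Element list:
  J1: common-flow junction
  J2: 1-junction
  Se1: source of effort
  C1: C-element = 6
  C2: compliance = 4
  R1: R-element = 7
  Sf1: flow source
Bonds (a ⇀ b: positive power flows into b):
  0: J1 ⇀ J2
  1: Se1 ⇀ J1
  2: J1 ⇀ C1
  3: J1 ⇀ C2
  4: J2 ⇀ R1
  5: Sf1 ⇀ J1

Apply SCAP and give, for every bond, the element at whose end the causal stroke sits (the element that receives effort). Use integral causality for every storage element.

b1 |J1  (Se1 (Se) sets effort on bond)
b5 |Sf1  (source Sf1 imposes f)
b0 |J1  (J1 flow already set via bond 5)
b2 |J1  (1-jn J1 has f-setter on 5)
b3 |J1  (J1: bond 5 brought flow, rest push out)
b4 |J2  (common-f at J2 fixed by 0)

#0 stroke→J1
#1 stroke→J1
#2 stroke→J1
#3 stroke→J1
#4 stroke→J2
#5 stroke→Sf1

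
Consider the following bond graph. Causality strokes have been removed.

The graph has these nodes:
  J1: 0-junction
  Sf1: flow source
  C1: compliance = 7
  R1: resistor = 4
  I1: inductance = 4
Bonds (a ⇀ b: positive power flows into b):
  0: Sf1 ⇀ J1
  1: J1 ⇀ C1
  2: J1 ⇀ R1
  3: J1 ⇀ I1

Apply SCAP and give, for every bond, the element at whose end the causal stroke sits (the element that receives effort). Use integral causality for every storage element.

#0 stroke at Sf1
#1 stroke at J1
#2 stroke at R1
#3 stroke at I1

#0 stroke→Sf1  (source Sf1 imposes f)
#1 stroke→J1  (prefer integral on C1)
#2 stroke→R1  (common-e at J1 fixed by 1)
#3 stroke→I1  (0-jn J1 has e-setter on 1)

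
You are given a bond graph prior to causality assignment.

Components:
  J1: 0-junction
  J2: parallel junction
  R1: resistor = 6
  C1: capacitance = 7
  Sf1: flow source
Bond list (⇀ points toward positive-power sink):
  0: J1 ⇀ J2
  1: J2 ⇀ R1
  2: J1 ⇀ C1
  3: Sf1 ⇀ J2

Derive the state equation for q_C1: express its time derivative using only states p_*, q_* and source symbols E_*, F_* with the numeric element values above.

dq_C1/dt = F_Sf1 - q_C1/42

b3 →Sf1  (Sf1 (Sf) sets flow on bond)
b2 →J1  (prefer integral on C1)
b0 →J2  (common-e at J1 fixed by 2)
b1 →R1  (common-e at J2 fixed by 0)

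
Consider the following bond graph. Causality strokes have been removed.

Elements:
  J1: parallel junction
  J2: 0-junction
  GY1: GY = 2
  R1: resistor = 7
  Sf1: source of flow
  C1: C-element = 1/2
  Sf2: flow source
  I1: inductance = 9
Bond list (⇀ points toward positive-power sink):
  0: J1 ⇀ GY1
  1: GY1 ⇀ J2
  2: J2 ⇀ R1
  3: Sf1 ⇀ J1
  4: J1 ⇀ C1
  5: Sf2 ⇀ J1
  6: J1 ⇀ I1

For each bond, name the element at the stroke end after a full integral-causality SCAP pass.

β3 →Sf1  (Sf1: flow source, stroke at near end)
β5 →Sf2  (Sf2 fixes flow; stroke at Sf2)
β4 →J1  (C1 integral (e out))
β0 →GY1  (J1: bond 4 brought effort, rest push out)
β6 →I1  (common-e at J1 fixed by 4)
β1 →GY1  (through GY1, causality inverts; strokes same side of GY1)
β2 →J2  (J2 needs exactly one e-in)

bond 0 |GY1
bond 1 |GY1
bond 2 |J2
bond 3 |Sf1
bond 4 |J1
bond 5 |Sf2
bond 6 |I1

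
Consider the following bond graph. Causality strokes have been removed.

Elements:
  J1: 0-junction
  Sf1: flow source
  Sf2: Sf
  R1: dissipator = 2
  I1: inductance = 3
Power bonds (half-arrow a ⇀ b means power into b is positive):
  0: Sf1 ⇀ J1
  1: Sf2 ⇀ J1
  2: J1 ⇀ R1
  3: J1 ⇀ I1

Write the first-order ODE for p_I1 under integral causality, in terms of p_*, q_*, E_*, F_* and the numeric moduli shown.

bond 0 →Sf1  (Sf1 fixes flow; stroke at Sf1)
bond 1 →Sf2  (Sf2 fixes flow; stroke at Sf2)
bond 3 →I1  (I1 integral (f out))
bond 2 →J1  (only one effort-in slot at J1)

dp_I1/dt = 2*F_Sf1 + 2*F_Sf2 - 2*p_I1/3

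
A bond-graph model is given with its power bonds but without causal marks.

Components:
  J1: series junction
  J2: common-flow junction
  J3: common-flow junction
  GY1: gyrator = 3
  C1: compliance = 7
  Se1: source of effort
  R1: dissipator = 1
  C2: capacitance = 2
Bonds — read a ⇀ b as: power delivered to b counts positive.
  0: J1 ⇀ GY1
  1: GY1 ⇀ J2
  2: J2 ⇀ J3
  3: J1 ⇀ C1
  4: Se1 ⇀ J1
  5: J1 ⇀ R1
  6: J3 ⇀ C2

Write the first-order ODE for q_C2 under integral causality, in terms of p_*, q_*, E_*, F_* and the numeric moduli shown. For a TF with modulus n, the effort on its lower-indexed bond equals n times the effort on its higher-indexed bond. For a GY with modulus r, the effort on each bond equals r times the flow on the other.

dq_C2/dt = E_Se1/3 - q_C1/21 - q_C2/18

bond 4 |J1  (Se1: effort source, stroke at far end)
bond 3 |J1  (C1 integral (e out))
bond 6 |J3  (C2 integral (e out))
bond 2 |J2  (closing 1-jn rule on J3)
bond 1 |GY1  (only one flow-in slot at J2)
bond 0 |GY1  (through GY1, causality inverts; strokes same side of GY1)
bond 5 |J1  (common-f at J1 fixed by 0)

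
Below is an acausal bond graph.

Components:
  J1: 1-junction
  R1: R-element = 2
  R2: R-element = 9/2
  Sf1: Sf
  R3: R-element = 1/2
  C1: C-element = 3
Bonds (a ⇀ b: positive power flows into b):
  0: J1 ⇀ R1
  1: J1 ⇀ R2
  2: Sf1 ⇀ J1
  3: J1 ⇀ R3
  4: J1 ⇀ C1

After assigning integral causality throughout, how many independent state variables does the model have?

b2 stroke→Sf1  (Sf1 (Sf) sets flow on bond)
b0 stroke→J1  (J1: bond 2 brought flow, rest push out)
b1 stroke→J1  (J1: bond 2 brought flow, rest push out)
b3 stroke→J1  (1-jn J1 has f-setter on 2)
b4 stroke→J1  (J1: bond 2 brought flow, rest push out)

1  (C1 all integral)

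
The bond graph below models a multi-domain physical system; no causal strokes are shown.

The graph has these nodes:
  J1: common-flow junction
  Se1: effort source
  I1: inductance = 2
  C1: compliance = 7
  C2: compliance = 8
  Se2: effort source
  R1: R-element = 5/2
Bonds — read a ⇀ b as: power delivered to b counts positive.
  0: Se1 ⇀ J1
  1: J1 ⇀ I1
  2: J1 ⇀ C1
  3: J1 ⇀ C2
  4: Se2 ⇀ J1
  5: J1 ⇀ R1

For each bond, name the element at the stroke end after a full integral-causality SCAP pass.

b0 |J1  (Se1 (Se) sets effort on bond)
b4 |J1  (source Se2 imposes e)
b1 |I1  (prefer integral on I1)
b2 |J1  (J1: bond 1 brought flow, rest push out)
b3 |J1  (common-f at J1 fixed by 1)
b5 |J1  (J1: bond 1 brought flow, rest push out)

b0 →J1
b1 →I1
b2 →J1
b3 →J1
b4 →J1
b5 →J1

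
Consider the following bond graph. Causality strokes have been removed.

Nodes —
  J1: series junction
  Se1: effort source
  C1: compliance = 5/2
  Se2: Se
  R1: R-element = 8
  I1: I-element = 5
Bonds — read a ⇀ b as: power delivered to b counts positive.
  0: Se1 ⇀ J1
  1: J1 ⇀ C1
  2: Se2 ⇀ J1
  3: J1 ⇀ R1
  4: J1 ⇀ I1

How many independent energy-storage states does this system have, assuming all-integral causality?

2  (C1, I1 all integral)

#0 stroke→J1  (Se1 (Se) sets effort on bond)
#2 stroke→J1  (source Se2 imposes e)
#1 stroke→J1  (C1 integral (e out))
#4 stroke→I1  (I1: I, integral causality)
#3 stroke→J1  (J1: bond 4 brought flow, rest push out)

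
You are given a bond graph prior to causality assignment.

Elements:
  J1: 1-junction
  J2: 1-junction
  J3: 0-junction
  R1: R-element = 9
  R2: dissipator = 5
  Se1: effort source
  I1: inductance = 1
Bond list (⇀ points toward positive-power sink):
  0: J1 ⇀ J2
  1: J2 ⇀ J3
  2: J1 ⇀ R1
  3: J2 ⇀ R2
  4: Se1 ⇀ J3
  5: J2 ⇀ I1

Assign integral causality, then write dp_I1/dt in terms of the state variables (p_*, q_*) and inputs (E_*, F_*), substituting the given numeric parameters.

dp_I1/dt = -E_Se1 - 14*p_I1

#4 stroke→J3  (Se1 fixes effort; stroke away)
#1 stroke→J2  (J3: bond 4 brought effort, rest push out)
#5 stroke→I1  (I1 integral (f out))
#0 stroke→J2  (1-jn J2 has f-setter on 5)
#3 stroke→J2  (J2 flow already set via bond 5)
#2 stroke→J1  (common-f at J1 fixed by 0)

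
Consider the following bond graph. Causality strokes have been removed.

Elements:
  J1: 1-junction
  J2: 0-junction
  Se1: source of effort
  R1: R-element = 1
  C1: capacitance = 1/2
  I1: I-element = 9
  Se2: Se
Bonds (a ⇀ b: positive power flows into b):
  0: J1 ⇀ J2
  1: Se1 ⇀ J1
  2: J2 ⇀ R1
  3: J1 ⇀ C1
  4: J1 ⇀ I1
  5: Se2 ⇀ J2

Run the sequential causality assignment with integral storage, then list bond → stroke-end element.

bond 0 stroke→J1
bond 1 stroke→J1
bond 2 stroke→R1
bond 3 stroke→J1
bond 4 stroke→I1
bond 5 stroke→J2

β1 |J1  (Se1 (Se) sets effort on bond)
β5 |J2  (source Se2 imposes e)
β0 |J1  (0-jn J2 has e-setter on 5)
β2 |R1  (J2 effort already set via bond 5)
β3 |J1  (prefer integral on C1)
β4 |I1  (J1: last free bond brings flow in)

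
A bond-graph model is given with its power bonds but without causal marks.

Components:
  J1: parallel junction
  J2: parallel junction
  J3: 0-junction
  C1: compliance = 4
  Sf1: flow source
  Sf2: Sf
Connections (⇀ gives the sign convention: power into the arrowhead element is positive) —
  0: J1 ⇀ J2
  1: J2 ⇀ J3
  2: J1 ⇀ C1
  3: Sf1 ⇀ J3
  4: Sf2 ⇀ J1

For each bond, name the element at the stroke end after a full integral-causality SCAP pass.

b3 stroke→Sf1  (Sf1 (Sf) sets flow on bond)
b4 stroke→Sf2  (source Sf2 imposes f)
b1 stroke→J3  (closing 0-jn rule on J3)
b0 stroke→J2  (J2 needs exactly one e-in)
b2 stroke→J1  (J1 needs exactly one e-in)

β0 stroke→J2
β1 stroke→J3
β2 stroke→J1
β3 stroke→Sf1
β4 stroke→Sf2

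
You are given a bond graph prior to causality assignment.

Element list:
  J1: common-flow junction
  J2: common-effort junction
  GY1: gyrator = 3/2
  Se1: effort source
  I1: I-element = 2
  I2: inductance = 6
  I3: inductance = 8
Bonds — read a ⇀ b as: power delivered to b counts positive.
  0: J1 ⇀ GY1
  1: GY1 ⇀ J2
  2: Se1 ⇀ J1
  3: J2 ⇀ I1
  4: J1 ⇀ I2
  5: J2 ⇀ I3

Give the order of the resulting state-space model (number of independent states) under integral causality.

3  (I1, I2, I3 all integral)

b2 →J1  (Se1 (Se) sets effort on bond)
b3 →I1  (I1: I, integral causality)
b4 →I2  (I2 outputs flow p/I2)
b0 →J1  (J1: bond 4 brought flow, rest push out)
b1 →J2  (GY1 both-in/both-out from 0)
b5 →I3  (J2 effort already set via bond 1)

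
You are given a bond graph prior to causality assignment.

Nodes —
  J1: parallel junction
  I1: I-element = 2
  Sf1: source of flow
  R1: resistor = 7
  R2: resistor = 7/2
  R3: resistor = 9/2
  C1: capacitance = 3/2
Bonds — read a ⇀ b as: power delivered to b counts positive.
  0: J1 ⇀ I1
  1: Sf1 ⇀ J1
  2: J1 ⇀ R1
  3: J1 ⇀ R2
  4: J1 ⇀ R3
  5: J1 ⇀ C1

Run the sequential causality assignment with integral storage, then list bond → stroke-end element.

b0 stroke at I1
b1 stroke at Sf1
b2 stroke at R1
b3 stroke at R2
b4 stroke at R3
b5 stroke at J1

β1 stroke at Sf1  (source Sf1 imposes f)
β0 stroke at I1  (prefer integral on I1)
β5 stroke at J1  (C1: C, integral causality)
β2 stroke at R1  (0-jn J1 has e-setter on 5)
β3 stroke at R2  (common-e at J1 fixed by 5)
β4 stroke at R3  (common-e at J1 fixed by 5)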